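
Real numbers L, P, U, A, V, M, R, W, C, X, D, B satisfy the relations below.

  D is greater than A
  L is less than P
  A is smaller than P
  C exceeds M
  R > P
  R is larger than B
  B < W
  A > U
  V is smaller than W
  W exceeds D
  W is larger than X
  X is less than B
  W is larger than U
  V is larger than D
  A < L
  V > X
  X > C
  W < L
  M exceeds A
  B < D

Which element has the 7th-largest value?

Chaining the given pairs: U < A < M < C < X < B < D < V < W < L < P < R.
Counting 7 from the largest end gives B.

B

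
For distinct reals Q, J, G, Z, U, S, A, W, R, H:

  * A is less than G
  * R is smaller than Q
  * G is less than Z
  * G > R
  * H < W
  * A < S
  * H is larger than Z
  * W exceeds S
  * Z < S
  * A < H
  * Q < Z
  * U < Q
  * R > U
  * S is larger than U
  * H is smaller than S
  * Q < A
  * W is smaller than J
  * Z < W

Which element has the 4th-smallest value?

Piecing the relations together gives one ordering: U < R < Q < A < G < Z < H < S < W < J.
The 4th smallest is A.

A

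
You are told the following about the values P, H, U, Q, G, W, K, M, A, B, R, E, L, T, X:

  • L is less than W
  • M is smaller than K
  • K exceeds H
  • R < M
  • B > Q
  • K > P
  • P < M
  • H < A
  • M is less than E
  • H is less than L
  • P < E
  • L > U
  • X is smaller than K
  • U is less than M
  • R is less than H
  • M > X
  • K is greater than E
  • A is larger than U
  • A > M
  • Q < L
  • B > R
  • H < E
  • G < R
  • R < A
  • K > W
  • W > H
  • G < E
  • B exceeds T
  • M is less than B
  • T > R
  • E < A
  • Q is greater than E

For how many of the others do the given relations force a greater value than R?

Directly above R: M, T, H, A, B.
One step further: E, L, W, K (9 so far).
One step further: Q (10 so far).
No other element is forced above R by the given relations, so the count is 10.

10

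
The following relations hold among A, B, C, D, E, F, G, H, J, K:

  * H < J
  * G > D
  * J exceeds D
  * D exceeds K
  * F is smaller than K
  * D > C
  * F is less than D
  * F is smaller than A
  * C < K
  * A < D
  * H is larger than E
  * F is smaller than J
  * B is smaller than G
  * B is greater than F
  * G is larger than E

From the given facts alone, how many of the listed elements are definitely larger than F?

Directly above F: A, K, D, J, B.
One step further: G (6 so far).
No other element is forced above F by the given relations, so the count is 6.

6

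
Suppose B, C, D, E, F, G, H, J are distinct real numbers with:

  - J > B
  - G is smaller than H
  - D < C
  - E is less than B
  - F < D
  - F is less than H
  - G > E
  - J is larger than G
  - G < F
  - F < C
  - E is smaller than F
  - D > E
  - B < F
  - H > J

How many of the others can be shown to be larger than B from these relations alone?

From B the given relations immediately reach F, J.
From those, H, D, C — 5 in total.
No other element is forced above B by the given relations, so the count is 5.

5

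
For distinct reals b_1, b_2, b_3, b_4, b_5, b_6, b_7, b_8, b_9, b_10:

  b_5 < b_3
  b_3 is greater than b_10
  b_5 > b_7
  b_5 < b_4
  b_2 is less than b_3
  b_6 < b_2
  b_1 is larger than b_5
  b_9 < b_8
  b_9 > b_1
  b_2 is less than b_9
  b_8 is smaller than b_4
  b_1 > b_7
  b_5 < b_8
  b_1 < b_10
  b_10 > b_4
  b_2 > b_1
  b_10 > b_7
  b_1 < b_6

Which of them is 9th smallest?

b_10

The consecutive relations fix a unique order: b_7 < b_5 < b_1 < b_6 < b_2 < b_9 < b_8 < b_4 < b_10 < b_3.
The 9th smallest is b_10.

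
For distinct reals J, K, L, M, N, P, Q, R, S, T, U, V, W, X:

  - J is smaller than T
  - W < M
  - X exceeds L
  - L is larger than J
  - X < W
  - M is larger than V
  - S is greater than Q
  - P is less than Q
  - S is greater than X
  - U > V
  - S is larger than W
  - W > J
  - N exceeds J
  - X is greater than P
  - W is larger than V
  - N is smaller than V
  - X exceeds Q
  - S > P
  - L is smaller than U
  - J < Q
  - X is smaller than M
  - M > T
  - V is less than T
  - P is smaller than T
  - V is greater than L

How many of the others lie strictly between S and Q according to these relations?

2

The relations place Q below S. An element lies strictly between them when it is forced above Q and also forced below S.
Above Q: {X, W, M}. Below S: {J, L, N, P, V, X, W}.
Intersection: {X, W} — 2.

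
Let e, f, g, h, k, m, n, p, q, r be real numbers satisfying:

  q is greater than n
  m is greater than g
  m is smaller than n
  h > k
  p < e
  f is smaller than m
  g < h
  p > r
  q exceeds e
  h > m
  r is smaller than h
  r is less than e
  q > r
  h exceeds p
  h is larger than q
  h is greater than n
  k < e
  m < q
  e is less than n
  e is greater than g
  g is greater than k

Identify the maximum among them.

k is not greatest since k < g; f is not greatest since f < m; g is not greatest since g < m; r is not greatest since r < h; m is not greatest since m < h; p is not greatest since p < e; e is not greatest since e < q; n is not greatest since n < h; q is not greatest since q < h.
Only h has nothing above it, so h is the maximum.

h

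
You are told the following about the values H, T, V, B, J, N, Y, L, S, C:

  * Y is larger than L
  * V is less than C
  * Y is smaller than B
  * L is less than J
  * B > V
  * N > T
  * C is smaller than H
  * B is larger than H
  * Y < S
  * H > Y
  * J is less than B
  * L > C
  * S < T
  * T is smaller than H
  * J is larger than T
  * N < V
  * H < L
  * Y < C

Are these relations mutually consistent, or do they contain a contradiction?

inconsistent

Chaining the given relations yields Y < S < T < N < V < C < H < L, so Y < L. But one relation states L < Y. These cannot both hold.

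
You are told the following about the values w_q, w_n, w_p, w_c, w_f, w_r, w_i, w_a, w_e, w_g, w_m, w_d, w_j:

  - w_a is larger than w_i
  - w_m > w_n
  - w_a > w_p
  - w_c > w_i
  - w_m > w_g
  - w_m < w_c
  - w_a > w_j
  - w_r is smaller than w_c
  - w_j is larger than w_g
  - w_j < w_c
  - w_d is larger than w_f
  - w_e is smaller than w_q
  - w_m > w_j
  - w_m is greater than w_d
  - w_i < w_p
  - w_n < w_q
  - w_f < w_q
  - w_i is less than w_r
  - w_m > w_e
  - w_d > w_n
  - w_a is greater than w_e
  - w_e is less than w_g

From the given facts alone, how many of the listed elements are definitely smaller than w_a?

5

From w_a the given relations immediately reach w_e, w_i, w_j, w_p.
From those, w_g — 5 in total.
Nothing else is reachable below w_a; 5 in all.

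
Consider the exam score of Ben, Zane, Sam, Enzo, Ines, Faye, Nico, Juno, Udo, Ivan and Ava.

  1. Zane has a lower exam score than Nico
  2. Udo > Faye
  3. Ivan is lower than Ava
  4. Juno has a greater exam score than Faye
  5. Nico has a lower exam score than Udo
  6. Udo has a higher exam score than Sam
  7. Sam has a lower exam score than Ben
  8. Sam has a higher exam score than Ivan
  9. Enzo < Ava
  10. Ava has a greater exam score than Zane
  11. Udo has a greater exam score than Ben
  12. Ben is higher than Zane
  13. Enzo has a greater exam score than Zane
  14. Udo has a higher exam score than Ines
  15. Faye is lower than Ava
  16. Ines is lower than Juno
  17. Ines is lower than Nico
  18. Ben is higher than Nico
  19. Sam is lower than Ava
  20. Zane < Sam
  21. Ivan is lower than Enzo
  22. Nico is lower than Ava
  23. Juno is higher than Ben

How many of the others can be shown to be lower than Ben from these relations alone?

Directly below Ben: Zane, Sam, Nico.
One step further: Ivan, Ines (5 so far).
Nothing else is reachable below Ben; 5 in all.

5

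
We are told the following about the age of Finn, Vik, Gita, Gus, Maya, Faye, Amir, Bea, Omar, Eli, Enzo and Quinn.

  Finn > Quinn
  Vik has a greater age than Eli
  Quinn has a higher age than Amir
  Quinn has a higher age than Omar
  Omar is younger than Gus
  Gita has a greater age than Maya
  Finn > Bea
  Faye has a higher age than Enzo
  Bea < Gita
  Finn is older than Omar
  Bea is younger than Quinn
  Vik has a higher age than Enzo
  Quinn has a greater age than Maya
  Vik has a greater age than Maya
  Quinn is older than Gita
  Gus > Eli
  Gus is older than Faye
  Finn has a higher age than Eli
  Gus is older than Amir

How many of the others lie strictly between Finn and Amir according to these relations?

The relations place Amir below Finn. An element lies strictly between them when it is forced above Amir and also forced below Finn.
Above Amir: {Gus, Quinn}. Below Finn: {Eli, Omar, Bea, Maya, Gita, Quinn}.
Intersection: {Quinn} — 1.

1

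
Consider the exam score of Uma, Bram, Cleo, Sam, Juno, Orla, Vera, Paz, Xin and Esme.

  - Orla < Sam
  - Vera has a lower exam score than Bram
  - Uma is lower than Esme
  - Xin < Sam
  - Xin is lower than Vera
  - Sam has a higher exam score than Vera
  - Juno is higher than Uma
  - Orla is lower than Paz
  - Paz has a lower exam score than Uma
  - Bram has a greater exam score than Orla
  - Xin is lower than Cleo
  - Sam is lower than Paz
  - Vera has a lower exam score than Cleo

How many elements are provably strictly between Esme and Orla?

3

The relations place Orla below Esme. An element lies strictly between them when it is forced above Orla and also forced below Esme.
Above Orla: {Sam, Paz, Uma, Juno, Bram}. Below Esme: {Xin, Vera, Sam, Paz, Uma}.
Intersection: {Sam, Paz, Uma} — 3.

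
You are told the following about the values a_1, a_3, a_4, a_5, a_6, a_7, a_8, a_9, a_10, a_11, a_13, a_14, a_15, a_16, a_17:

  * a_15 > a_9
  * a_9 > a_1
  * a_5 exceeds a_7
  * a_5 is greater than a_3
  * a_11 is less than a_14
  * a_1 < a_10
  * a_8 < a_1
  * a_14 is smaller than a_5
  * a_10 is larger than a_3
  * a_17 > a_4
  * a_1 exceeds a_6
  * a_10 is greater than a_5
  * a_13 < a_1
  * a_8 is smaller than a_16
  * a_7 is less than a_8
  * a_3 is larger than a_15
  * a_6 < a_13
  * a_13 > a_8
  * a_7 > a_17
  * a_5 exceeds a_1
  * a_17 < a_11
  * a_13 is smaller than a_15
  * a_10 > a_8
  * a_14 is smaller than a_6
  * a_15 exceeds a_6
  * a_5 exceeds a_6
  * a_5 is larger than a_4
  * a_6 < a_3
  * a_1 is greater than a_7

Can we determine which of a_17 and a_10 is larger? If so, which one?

a_10

Link the given pairs in sequence: a_17 < a_11; a_11 < a_14; a_14 < a_6; a_6 < a_13; a_13 < a_1; a_1 < a_9; a_9 < a_15; a_15 < a_3; a_3 < a_5; a_5 < a_10.
Together: a_17 < a_11 < a_14 < a_6 < a_13 < a_1 < a_9 < a_15 < a_3 < a_5 < a_10.
So a_10 is larger.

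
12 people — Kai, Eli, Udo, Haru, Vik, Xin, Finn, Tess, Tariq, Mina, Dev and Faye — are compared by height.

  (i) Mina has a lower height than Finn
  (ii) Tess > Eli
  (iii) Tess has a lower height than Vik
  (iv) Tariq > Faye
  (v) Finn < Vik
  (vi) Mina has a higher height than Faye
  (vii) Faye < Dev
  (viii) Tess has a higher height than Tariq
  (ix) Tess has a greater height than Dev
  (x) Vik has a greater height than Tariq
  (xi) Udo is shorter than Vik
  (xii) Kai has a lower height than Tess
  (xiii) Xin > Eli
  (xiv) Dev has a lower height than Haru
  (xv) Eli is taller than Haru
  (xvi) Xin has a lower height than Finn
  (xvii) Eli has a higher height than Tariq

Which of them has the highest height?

Vik

Chaining downward from Vik: directly below it, Udo, Tariq, Finn, Tess; then Faye, Dev, Eli, Kai, Xin, Mina; then Haru.
That covers every other element, and nothing is given above Vik, so Vik is the highest height.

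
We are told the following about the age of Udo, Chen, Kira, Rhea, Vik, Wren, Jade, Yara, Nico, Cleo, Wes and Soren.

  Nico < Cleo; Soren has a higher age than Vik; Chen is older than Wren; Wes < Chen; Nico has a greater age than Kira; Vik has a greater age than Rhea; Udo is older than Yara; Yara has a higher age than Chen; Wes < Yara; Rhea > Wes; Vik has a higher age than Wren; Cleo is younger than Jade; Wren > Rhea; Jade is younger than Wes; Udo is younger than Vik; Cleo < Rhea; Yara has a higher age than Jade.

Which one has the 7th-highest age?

The consecutive relations fix a unique order: Kira < Nico < Cleo < Jade < Wes < Rhea < Wren < Chen < Yara < Udo < Vik < Soren.
The 7th largest is Rhea.

Rhea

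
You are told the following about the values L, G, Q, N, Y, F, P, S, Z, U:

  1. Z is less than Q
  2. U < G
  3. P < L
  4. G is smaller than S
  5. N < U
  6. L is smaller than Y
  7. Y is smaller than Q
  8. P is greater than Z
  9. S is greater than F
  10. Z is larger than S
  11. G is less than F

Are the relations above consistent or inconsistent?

The single ordering N < U < G < F < S < Z < P < L < Y < Q satisfies every listed relation, so no contradiction arises.

consistent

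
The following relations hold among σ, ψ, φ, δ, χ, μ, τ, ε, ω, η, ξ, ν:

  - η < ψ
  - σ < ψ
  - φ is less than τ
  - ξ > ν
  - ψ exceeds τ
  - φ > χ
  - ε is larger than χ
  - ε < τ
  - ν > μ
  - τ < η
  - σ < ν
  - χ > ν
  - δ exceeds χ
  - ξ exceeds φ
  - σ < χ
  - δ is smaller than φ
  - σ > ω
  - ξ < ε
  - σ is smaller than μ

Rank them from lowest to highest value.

Nothing is placed below ω, so it is least; from there ω < σ; σ < μ; μ < ν; ν < χ; χ < δ; δ < φ; φ < ξ; ξ < ε; ε < τ; τ < η; η < ψ, each given directly.

ω < σ < μ < ν < χ < δ < φ < ξ < ε < τ < η < ψ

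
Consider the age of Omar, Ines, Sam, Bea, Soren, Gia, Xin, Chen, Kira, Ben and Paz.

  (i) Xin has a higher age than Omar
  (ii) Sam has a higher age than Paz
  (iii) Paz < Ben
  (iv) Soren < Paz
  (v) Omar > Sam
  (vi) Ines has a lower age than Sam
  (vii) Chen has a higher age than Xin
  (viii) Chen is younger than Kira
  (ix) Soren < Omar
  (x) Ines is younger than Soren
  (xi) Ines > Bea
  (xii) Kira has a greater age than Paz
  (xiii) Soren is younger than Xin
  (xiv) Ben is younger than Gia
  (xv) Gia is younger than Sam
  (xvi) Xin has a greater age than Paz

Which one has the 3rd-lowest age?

Soren

The consecutive relations fix a unique order: Bea < Ines < Soren < Paz < Ben < Gia < Sam < Omar < Xin < Chen < Kira.
Counting 3 from the smallest end gives Soren.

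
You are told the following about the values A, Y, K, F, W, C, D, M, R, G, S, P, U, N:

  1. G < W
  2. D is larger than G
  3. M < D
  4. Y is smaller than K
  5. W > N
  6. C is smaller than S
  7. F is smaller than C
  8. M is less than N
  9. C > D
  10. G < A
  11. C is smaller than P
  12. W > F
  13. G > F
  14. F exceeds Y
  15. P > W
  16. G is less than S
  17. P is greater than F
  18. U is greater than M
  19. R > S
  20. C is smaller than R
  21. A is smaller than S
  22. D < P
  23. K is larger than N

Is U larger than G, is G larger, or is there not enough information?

Following every chain through U: below U we get M.
G is not reached, and no chain runs the other way from G to U.
So the given relations leave the order of U and G undetermined.

undetermined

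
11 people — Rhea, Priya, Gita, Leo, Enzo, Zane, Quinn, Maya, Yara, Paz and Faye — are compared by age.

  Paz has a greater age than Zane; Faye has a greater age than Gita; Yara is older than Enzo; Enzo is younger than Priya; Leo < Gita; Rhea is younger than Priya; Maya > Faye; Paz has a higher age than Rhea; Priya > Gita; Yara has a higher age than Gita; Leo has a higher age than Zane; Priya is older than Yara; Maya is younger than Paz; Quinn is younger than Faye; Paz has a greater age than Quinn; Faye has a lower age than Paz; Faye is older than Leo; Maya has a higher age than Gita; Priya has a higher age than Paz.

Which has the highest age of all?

Priya

Chaining downward from Priya: directly below it, Enzo, Gita, Yara, Rhea, Paz; then Quinn, Zane, Leo, Faye, Maya.
That covers every other element, and nothing is given above Priya, so Priya is the highest age.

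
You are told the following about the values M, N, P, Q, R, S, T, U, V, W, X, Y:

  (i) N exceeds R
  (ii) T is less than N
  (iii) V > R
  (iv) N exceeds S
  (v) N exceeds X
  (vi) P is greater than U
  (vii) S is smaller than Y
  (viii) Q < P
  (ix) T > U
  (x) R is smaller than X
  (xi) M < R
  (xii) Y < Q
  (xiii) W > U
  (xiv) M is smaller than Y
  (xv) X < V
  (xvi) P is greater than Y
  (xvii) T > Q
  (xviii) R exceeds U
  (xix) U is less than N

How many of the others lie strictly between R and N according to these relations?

1

Chaining upward from R reaches: X, V.
Chaining downward from N reaches: S, M, U, Y, Q, T, X.
Strictly between R and N are those in both lists: X — 1 element.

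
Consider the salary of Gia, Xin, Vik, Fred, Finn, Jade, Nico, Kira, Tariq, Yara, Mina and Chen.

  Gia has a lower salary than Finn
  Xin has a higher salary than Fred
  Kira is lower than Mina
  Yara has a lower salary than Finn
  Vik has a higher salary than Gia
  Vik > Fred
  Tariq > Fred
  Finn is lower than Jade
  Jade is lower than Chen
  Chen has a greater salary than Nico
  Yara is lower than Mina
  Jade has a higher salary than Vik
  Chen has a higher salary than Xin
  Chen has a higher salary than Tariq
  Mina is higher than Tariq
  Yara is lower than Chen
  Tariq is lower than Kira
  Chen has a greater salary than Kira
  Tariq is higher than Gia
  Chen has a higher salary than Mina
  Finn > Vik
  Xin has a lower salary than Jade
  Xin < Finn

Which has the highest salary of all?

Chen

Chaining downward from Chen: directly below it, Yara, Tariq, Xin, Kira, Nico, Jade, Mina; then Fred, Gia, Vik, Finn.
That covers every other element, and nothing is given above Chen, so Chen is the highest salary.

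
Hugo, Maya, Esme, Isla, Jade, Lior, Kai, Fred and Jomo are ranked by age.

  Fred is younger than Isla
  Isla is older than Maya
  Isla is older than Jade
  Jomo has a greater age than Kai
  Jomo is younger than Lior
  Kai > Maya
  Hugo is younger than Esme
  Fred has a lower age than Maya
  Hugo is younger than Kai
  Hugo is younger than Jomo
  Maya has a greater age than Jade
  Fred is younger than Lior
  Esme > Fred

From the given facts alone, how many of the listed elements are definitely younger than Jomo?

5

Directly below Jomo: Hugo, Kai.
One step further: Maya (3 so far).
One step further: Fred, Jade (5 so far).
No other element is forced below Jomo by the given relations, so the count is 5.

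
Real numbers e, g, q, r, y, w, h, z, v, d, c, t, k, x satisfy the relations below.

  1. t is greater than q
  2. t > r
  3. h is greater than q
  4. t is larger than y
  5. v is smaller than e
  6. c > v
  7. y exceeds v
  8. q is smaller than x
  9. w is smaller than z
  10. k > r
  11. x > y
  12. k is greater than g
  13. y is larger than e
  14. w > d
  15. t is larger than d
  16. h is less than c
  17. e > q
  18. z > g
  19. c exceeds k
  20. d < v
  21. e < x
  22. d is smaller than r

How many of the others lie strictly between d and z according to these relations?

The relations place d below z. An element lies strictly between them when it is forced above d and also forced below z.
Above d: {r, v, w, e, y, k, c, x, t}. Below z: {g, w}.
Intersection: {w} — 1.

1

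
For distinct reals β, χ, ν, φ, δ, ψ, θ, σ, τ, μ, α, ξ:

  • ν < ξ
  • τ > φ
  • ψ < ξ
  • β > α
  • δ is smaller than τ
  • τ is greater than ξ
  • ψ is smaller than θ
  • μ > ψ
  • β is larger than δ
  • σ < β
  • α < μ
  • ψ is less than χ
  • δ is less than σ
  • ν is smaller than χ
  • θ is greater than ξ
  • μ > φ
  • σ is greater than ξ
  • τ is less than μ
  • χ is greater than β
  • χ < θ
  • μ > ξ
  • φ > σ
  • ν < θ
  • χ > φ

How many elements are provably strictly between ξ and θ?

4

Chaining upward from ξ reaches: σ, φ, τ, μ, β, χ.
Chaining downward from θ reaches: ψ, ν, α, δ, σ, φ, β, χ.
Strictly between ξ and θ are those in both lists: σ, φ, β, χ — 4 elements.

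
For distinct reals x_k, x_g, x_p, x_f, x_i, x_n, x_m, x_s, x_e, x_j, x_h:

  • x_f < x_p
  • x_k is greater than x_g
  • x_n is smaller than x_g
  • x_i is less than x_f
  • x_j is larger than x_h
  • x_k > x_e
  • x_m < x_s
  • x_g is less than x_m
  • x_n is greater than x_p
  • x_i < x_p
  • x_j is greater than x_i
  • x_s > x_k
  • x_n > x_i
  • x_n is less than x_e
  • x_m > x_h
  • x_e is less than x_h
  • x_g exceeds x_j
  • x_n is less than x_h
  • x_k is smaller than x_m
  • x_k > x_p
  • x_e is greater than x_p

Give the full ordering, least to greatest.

x_i < x_f < x_p < x_n < x_e < x_h < x_j < x_g < x_k < x_m < x_s

Each adjacent pair is fixed by a given relation: x_i < x_f; x_f < x_p; x_p < x_n; x_n < x_e; x_e < x_h; x_h < x_j; x_j < x_g; x_g < x_k; x_k < x_m; x_m < x_s. Chaining them end to end gives the full order.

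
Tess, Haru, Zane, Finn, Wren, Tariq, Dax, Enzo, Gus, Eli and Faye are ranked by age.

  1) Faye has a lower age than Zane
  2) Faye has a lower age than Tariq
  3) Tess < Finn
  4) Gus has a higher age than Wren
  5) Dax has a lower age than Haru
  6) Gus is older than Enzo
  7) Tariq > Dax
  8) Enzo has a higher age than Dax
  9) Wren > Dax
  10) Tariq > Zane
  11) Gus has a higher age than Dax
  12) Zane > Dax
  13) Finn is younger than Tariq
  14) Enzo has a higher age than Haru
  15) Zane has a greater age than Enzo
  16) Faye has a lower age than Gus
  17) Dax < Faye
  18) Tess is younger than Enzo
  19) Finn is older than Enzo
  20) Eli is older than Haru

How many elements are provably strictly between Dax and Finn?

Chaining upward from Dax reaches: Faye, Haru, Eli, Wren, Enzo, Zane, Tariq, Gus.
Chaining downward from Finn reaches: Tess, Haru, Enzo.
Strictly between Dax and Finn are those in both lists: Haru, Enzo — 2 elements.

2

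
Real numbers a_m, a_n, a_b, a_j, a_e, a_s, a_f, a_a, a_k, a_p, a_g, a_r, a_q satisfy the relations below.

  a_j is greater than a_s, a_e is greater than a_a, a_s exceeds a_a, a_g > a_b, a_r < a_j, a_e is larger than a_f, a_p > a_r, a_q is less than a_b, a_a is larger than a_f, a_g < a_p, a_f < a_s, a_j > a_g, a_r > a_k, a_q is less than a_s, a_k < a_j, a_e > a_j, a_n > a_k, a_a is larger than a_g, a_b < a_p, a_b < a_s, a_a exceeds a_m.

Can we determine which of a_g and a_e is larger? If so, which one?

Following the relations from a_g: a_g < a_a < a_s < a_j < a_e.
So a_e is larger.

a_e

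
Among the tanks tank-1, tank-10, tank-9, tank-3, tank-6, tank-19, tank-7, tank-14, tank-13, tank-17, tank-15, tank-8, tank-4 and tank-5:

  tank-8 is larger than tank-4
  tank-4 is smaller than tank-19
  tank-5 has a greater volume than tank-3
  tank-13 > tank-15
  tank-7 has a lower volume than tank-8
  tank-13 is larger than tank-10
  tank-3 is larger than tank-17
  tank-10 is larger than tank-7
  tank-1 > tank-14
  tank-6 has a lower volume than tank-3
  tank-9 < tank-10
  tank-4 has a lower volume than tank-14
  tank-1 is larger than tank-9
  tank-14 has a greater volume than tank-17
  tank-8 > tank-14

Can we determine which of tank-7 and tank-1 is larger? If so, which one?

Following every chain through tank-7: above tank-7 we get tank-10, tank-8, tank-13.
tank-1 is not reached, and no chain runs the other way from tank-1 to tank-7.
So the given relations leave the order of tank-7 and tank-1 undetermined.

undetermined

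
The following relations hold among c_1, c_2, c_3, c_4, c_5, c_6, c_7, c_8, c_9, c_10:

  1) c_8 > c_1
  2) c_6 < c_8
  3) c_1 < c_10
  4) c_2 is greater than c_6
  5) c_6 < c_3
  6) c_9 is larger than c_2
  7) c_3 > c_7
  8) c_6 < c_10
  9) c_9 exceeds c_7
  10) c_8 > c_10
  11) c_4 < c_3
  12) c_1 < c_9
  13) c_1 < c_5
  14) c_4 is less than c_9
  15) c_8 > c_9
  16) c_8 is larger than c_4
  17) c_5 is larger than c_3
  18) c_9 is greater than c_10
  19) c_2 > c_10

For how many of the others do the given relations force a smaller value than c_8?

From c_8 the given relations immediately reach c_1, c_6, c_4, c_10, c_9.
From those, c_7, c_2 — 7 in total.
No other element is forced below c_8 by the given relations, so the count is 7.

7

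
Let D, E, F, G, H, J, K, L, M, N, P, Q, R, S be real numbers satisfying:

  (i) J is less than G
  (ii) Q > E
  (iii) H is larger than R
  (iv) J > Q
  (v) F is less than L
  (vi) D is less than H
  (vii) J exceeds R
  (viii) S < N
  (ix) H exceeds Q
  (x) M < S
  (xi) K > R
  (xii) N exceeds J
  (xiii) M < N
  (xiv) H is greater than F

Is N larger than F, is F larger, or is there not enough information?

undetermined

Following every chain through F: above F we get H, L.
N is not reached, and no chain runs the other way from N to F.
So the given relations leave the order of F and N undetermined.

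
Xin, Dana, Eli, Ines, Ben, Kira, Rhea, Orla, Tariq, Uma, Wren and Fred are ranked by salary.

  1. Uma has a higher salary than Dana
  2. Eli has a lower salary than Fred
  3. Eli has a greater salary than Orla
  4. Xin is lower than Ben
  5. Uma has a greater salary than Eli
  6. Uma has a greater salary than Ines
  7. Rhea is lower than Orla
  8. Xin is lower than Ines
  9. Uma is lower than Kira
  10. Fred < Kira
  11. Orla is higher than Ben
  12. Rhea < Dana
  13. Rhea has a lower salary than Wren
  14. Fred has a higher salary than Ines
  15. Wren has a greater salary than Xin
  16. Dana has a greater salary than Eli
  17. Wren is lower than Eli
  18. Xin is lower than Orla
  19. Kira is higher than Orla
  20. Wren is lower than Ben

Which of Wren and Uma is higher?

Uma

Wren < Ben and Ben < Orla give Wren < Orla.
Then Orla < Eli extends the chain to Eli.
Then Eli < Dana extends the chain to Dana.
With Dana < Uma: Wren < Ben < Orla < Eli < Dana < Uma.
So Wren < Uma; Uma is the higher of the two.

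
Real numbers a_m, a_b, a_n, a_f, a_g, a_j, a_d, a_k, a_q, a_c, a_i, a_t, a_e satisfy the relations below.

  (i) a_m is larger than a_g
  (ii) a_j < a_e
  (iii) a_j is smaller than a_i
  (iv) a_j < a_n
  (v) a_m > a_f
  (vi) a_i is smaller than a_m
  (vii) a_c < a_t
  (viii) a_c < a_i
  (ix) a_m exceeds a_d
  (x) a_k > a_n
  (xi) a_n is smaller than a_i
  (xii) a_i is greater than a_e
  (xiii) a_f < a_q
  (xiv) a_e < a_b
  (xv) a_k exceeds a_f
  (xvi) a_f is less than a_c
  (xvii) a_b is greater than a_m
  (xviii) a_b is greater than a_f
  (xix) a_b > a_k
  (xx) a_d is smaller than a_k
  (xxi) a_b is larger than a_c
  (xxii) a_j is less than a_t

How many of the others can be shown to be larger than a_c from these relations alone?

From a_c the given relations immediately reach a_i, a_t, a_b.
From those, a_m — 4 in total.
No other element is forced above a_c by the given relations, so the count is 4.

4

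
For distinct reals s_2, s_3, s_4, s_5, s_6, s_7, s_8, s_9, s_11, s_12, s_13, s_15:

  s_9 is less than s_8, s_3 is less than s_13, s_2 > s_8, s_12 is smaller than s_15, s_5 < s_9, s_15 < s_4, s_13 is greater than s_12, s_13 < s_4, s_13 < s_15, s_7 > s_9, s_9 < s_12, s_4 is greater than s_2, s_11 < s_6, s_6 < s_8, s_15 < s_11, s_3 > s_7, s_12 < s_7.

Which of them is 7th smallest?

The consecutive relations fix a unique order: s_5 < s_9 < s_12 < s_7 < s_3 < s_13 < s_15 < s_11 < s_6 < s_8 < s_2 < s_4.
Counting 7 from the smallest end gives s_15.

s_15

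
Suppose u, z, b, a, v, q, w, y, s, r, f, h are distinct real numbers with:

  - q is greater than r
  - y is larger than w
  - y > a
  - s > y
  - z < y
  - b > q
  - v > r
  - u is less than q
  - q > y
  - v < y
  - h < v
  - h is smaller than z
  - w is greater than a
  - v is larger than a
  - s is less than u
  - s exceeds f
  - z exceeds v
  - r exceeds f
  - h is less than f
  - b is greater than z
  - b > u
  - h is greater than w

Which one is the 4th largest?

The consecutive relations fix a unique order: a < w < h < f < r < v < z < y < s < u < q < b.
Counting 4 from the largest end gives s.

s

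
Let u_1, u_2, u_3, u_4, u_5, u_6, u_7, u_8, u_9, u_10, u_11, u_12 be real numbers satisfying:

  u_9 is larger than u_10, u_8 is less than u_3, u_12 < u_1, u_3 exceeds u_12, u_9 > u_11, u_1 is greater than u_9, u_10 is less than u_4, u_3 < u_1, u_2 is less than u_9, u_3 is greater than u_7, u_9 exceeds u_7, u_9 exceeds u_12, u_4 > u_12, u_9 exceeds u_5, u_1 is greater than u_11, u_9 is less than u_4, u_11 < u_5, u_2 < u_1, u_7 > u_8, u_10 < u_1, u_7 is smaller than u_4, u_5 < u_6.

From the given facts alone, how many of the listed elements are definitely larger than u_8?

5

The elements the relations force above u_8 are u_7, u_3, u_9, u_1, u_4 — no chain reaches any other.
That is 5.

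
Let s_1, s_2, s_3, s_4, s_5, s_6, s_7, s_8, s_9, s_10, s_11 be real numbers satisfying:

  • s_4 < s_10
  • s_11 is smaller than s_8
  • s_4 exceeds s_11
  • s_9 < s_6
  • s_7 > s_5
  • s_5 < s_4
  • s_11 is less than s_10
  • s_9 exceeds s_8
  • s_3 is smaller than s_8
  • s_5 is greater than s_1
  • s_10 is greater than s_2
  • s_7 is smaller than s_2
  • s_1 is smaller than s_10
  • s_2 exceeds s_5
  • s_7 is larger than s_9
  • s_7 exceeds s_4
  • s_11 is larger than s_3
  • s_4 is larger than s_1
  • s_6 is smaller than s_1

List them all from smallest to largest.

s_3 < s_11 < s_8 < s_9 < s_6 < s_1 < s_5 < s_4 < s_7 < s_2 < s_10

Each adjacent pair is fixed by a given relation: s_3 < s_11; s_11 < s_8; s_8 < s_9; s_9 < s_6; s_6 < s_1; s_1 < s_5; s_5 < s_4; s_4 < s_7; s_7 < s_2; s_2 < s_10. Chaining them end to end gives the full order.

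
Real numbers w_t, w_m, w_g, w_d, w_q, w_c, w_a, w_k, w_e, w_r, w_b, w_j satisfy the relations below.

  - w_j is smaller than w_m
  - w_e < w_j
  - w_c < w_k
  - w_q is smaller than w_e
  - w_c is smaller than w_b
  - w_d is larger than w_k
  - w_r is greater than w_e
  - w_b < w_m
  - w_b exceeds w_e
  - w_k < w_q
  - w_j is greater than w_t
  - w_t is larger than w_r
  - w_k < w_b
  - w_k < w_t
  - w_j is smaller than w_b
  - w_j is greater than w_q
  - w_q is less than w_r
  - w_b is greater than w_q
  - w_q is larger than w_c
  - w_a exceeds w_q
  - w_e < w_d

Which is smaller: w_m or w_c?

Link the given pairs in sequence: w_c < w_k; w_k < w_q; w_q < w_e; w_e < w_r; w_r < w_t; w_t < w_j; w_j < w_b; w_b < w_m.
Chaining these gives w_c < w_k < w_q < w_e < w_r < w_t < w_j < w_b < w_m.
So w_c < w_m; w_c is the smaller of the two.

w_c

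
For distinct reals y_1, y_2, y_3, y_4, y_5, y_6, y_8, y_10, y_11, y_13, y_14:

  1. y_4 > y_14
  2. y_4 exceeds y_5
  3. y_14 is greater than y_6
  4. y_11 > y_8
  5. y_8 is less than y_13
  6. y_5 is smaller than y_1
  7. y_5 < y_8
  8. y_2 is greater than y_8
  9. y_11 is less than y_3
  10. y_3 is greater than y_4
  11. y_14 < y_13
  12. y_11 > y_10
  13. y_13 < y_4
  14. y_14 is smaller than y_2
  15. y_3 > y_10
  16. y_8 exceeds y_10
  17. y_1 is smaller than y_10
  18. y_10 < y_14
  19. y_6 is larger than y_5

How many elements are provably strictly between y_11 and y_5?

3

Chaining upward from y_5 reaches: y_1, y_10, y_8, y_6, y_14, y_13, y_2, y_4, y_3.
Chaining downward from y_11 reaches: y_1, y_10, y_8.
Strictly between y_5 and y_11 are those in both lists: y_1, y_10, y_8 — 3 elements.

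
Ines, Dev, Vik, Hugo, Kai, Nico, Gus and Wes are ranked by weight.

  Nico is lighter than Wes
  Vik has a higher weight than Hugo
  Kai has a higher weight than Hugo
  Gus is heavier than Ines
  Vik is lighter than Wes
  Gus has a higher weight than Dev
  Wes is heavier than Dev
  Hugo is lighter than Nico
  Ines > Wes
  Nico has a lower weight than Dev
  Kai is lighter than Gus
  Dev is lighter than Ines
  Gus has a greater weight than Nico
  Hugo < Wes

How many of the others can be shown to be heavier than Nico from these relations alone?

4

Directly above Nico: Dev, Wes, Gus.
One step further: Ines (4 so far).
Nothing else is reachable above Nico; 4 in all.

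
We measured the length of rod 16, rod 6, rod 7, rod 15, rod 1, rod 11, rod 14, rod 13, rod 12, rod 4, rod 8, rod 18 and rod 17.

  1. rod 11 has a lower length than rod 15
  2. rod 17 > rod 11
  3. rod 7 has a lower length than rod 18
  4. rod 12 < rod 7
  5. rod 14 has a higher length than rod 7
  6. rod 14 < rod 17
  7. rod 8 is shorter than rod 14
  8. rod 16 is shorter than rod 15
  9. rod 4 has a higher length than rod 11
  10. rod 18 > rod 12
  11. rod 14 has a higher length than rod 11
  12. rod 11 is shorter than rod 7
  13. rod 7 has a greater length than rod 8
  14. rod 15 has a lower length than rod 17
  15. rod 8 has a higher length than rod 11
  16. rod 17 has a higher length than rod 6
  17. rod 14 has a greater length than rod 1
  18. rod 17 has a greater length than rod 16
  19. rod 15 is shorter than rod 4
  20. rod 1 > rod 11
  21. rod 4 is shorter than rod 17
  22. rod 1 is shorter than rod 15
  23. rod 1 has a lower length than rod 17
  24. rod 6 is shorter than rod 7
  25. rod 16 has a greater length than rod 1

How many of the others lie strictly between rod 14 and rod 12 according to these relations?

1

The relations place rod 12 below rod 14. An element lies strictly between them when it is forced above rod 12 and also forced below rod 14.
Above rod 12: {rod 7, rod 18, rod 17}. Below rod 14: {rod 6, rod 11, rod 1, rod 8, rod 7}.
Intersection: {rod 7} — 1.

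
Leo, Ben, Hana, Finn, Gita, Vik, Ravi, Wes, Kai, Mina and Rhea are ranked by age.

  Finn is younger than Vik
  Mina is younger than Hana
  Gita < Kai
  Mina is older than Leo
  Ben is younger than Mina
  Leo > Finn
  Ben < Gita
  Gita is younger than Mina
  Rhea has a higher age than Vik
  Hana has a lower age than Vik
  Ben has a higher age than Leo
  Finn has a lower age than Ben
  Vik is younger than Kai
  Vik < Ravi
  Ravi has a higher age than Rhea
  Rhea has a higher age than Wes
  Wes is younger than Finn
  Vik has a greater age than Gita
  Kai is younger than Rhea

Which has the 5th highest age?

Piecing the relations together gives one ordering: Wes < Finn < Leo < Ben < Gita < Mina < Hana < Vik < Kai < Rhea < Ravi.
The 5th largest is Hana.

Hana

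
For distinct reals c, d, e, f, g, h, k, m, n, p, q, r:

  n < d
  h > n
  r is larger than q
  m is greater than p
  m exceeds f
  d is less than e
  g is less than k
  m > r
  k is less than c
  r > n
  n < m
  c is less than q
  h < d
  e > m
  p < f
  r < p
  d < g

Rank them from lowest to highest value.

n < h < d < g < k < c < q < r < p < f < m < e

Each adjacent pair is fixed by a given relation: n < h; h < d; d < g; g < k; k < c; c < q; q < r; r < p; p < f; f < m; m < e. Chaining them end to end gives the full order.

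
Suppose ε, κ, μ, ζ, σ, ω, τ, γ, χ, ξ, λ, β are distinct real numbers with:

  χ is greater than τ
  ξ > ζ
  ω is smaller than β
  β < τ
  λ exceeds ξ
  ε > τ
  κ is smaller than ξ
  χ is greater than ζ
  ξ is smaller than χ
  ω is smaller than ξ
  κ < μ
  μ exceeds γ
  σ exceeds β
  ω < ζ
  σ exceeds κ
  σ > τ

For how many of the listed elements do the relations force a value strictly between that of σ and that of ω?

2

The relations place ω below σ. An element lies strictly between them when it is forced above ω and also forced below σ.
Above ω: {ζ, β, τ, ε, ξ, χ, λ}. Below σ: {β, τ, κ}.
Intersection: {β, τ} — 2.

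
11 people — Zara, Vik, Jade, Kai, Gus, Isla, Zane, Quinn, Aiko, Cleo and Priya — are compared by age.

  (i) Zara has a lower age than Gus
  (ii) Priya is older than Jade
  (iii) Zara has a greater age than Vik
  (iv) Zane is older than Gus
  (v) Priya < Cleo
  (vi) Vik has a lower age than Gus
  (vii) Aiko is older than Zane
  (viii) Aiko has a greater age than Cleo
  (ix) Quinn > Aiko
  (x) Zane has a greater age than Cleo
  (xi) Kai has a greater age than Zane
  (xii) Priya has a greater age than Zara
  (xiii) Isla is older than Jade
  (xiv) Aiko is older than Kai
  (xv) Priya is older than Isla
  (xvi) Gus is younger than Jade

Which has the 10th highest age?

Zara

Piecing the relations together gives one ordering: Vik < Zara < Gus < Jade < Isla < Priya < Cleo < Zane < Kai < Aiko < Quinn.
Counting 10 from the largest end gives Zara.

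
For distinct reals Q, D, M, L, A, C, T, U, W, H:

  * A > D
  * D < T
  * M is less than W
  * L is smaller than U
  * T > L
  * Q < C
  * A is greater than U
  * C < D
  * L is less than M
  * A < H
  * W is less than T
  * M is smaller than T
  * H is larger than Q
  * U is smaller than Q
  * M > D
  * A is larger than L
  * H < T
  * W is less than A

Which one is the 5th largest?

M

Chaining the given pairs: L < U < Q < C < D < M < W < A < H < T.
Counting 5 from the largest end gives M.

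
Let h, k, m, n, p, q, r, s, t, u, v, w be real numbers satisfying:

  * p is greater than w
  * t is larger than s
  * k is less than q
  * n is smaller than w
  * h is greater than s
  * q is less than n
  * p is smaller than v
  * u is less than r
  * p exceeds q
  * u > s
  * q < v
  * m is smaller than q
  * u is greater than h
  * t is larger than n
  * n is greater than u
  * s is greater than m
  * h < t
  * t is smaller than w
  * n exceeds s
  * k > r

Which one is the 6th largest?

q

The consecutive relations fix a unique order: m < s < h < u < r < k < q < n < t < w < p < v.
The 6th largest is q.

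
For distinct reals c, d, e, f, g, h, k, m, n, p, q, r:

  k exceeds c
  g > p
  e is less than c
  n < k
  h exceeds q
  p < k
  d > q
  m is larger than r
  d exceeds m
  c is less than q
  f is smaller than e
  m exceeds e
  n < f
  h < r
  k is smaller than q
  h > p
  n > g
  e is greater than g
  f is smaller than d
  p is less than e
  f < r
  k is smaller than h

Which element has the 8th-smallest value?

Piecing the relations together gives one ordering: p < g < n < f < e < c < k < q < h < r < m < d.
Counting 8 from the smallest end gives q.

q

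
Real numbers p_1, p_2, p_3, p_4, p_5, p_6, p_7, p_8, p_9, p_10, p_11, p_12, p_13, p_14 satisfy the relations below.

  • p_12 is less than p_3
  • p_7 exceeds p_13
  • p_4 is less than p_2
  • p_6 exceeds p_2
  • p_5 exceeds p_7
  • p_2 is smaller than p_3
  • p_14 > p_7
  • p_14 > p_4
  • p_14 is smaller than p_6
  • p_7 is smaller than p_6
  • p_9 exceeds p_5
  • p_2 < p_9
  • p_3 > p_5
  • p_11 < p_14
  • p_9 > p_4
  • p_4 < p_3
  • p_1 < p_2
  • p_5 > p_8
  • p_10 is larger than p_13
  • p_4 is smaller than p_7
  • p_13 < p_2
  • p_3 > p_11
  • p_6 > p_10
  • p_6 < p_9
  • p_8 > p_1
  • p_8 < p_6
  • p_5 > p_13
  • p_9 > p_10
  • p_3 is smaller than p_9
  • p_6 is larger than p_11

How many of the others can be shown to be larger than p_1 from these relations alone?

Directly above p_1: p_2, p_8.
One step further: p_5, p_6, p_3, p_9 (6 so far).
No other element is forced above p_1 by the given relations, so the count is 6.

6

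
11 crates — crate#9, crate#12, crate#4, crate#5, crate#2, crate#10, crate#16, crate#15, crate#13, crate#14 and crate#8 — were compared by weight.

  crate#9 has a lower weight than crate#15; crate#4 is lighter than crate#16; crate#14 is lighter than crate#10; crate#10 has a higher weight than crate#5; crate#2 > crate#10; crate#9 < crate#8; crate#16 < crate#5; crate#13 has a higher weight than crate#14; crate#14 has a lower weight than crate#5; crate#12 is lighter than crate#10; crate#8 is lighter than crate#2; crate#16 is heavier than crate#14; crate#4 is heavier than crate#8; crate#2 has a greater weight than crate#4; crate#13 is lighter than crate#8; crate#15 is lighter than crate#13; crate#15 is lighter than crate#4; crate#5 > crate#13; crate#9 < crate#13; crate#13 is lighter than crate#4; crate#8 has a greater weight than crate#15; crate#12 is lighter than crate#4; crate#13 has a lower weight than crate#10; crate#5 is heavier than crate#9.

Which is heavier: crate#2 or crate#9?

crate#9 < crate#15 and crate#15 < crate#13 give crate#9 < crate#13.
With crate#13 < crate#8: crate#9 < crate#15 < crate#13 < crate#8.
With crate#8 < crate#4: crate#9 < crate#15 < crate#13 < crate#8 < crate#4.
With crate#4 < crate#16: crate#9 < crate#15 < crate#13 < crate#8 < crate#4 < crate#16.
Then crate#16 < crate#5 extends the chain to crate#5.
Then crate#5 < crate#10 extends the chain to crate#10.
With crate#10 < crate#2: crate#9 < crate#15 < crate#13 < crate#8 < crate#4 < crate#16 < crate#5 < crate#10 < crate#2.
So crate#9 < crate#2; crate#2 is the heavier of the two.

crate#2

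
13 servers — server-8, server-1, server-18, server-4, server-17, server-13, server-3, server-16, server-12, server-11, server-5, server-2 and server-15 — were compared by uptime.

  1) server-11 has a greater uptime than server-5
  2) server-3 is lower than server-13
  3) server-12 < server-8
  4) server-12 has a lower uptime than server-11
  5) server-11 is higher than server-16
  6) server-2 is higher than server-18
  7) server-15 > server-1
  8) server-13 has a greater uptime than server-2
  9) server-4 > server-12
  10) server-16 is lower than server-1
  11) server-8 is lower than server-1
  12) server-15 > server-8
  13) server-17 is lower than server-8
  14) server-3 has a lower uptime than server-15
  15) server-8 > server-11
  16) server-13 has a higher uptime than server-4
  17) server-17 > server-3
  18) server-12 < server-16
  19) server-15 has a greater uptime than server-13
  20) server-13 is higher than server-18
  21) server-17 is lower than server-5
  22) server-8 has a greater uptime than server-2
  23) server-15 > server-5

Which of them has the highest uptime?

server-15

Chaining downward from server-15: directly below it, server-3, server-5, server-8, server-1, server-13; then server-12, server-18, server-17, server-4, server-16, server-11, server-2.
That covers every other element, and nothing is given above server-15, so server-15 is the highest uptime.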